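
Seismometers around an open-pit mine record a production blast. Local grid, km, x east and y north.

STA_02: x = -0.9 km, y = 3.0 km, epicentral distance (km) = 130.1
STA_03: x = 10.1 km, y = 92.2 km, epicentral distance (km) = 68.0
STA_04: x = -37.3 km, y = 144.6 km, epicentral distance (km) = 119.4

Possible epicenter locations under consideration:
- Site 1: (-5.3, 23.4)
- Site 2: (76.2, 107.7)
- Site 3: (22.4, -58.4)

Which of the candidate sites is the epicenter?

Site 2

For each candidate, compare |candidate − station| to the reported distance:
Site 1: residuals STA_02 109.2, STA_03 2.5, STA_04 6.0 → max 109.2 km
Site 2: residuals STA_02 0.1, STA_03 0.1, STA_04 0.1 → max 0.1 km
Site 3: residuals STA_02 64.4, STA_03 83.1, STA_04 92.2 → max 92.2 km
Only Site 2 has all residuals ≈ 0.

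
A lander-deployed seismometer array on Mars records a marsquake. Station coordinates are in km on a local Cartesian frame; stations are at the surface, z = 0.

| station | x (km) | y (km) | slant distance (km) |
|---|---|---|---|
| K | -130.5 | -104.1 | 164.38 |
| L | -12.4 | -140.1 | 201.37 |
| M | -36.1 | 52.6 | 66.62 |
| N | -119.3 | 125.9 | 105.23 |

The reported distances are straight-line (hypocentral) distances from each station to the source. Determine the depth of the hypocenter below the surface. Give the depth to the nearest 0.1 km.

Each station gives a sphere (x−x_i)² + (y−y_i)² + z² = d_i² (stations at z=0).
Subtracting the K sphere from L and M: z² cancels, leaving linear equations in x and y:
236.2 x − 72.0 y = -21614.38
188.8 x + 313.4 y = -1214.53
Solving: x ≈ -78.310, y ≈ 43.300 km (keep extra digits for the depth step; rounded: -78.3, 43.3).
Then from the K sphere: z² = 164.38² − (x + 130.5)² − (y + 104.1)² with x = -78.310, y = 43.300, so z ≈ 50.697 ≈ 50.7 km.

depth ≈ 50.7 km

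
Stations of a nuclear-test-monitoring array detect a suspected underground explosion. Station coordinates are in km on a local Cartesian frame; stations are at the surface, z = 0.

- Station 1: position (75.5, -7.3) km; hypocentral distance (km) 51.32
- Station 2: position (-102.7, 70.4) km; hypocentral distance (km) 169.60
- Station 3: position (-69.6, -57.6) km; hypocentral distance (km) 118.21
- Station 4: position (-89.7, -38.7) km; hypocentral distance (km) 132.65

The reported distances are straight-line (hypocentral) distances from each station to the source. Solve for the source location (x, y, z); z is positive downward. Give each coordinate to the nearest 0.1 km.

x ≈ 37.5 km, y ≈ -19.4 km, depth ≈ 32.3 km

Each station gives a sphere (x−x_i)² + (y−y_i)² + z² = d_i² (stations at z=0).
Subtracting the Station 1 sphere from Station 2 and Station 3: z² cancels, leaving linear equations in x and y:
-356.4 x + 155.4 y = -16380.51
-290.2 x − 100.6 y = -8931.48
Solving: x ≈ 37.502, y ≈ -19.400 km (keep extra digits for the depth step; rounded: 37.5, -19.4).
Then from the Station 1 sphere: z² = 51.32² − (x − 75.5)² − (y + 7.3)² with x = 37.502, y = -19.400, so z ≈ 32.303 ≈ 32.3 km.
Check against Station 4 (with the unrounded solution): distance 132.65 ≈ 132.65 km. ✓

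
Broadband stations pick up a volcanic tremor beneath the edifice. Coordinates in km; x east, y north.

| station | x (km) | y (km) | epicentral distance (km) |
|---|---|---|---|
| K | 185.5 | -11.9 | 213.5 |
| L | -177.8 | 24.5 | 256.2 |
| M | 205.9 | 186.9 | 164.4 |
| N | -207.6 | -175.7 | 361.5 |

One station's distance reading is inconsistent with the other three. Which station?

Solve using three stations at a time. Using K, L, M (subtract circle equations pairwise → linear system) gives (x, y) ≈ (45.8, 149.5).
Distances from that point to each station vs reported:
  K: calculated 213.5 vs reported 213.5 → residual 0.0 km
  L: calculated 256.2 vs reported 256.2 → residual 0.0 km
  M: calculated 164.4 vs reported 164.4 → residual 0.0 km
  N: calculated 412.3 vs reported 361.5 → residual 50.8 km
K, L, M are mutually consistent (residuals ≈ 0); N is off by 50.8 km.

N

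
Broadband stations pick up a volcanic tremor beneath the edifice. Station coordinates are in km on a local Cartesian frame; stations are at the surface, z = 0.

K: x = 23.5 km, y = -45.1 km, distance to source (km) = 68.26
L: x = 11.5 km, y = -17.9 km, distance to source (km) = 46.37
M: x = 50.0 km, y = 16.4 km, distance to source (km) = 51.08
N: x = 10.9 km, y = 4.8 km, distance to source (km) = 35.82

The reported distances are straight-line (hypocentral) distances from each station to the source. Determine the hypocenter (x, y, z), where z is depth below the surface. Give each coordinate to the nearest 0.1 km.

(12.9, 12.6, 34.9)

Each station gives a sphere (x−x_i)² + (y−y_i)² + z² = d_i² (stations at z=0).
Subtracting the K sphere from L and M: z² cancels, leaving linear equations in x and y:
-24.0 x + 54.4 y = 375.65
53.0 x + 123.0 y = 2232.96
Solving: x ≈ 12.899, y ≈ 12.596 km (keep extra digits for the depth step; rounded: 12.9, 12.6).
Then from the K sphere: z² = 68.26² − (x − 23.5)² − (y + 45.1)² with x = 12.899, y = 12.596, so z ≈ 34.903 ≈ 34.9 km.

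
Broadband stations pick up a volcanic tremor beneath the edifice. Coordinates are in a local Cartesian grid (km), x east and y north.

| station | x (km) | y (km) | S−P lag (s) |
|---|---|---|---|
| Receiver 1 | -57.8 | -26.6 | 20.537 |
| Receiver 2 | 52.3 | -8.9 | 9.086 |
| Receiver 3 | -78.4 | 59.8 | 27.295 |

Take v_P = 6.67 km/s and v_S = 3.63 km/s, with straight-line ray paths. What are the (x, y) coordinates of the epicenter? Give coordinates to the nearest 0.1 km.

Distance from S−P lag: d = Δt · v_P v_S / (v_P − v_S) = Δt · (6.67·3.63)/(6.67−3.63) ≈ 7.9645·Δt.
So d_Receiver 1 = 163.57, d_Receiver 2 = 72.37, d_Receiver 3 = 217.39 km.
Circle about each station: (x + 57.8)² + (y + 26.6)² = 163.57²; (x − 52.3)² + (y + 8.9)² = 72.37²; (x + 78.4)² + (y − 59.8)² = 217.39².
Subtracting the Receiver 1 equation from the Receiver 2 and Receiver 3 equations removes the quadratic terms:
220.2 x + 35.4 y = 20283.83
-41.2 x + 172.8 y = -14829.07
Solving the 2×2 system: x ≈ 102.0, y ≈ -61.5 km.
Check against Receiver 1 (with the unrounded x, y): √((x + 57.8)²+(y + 26.6)²) = 163.57 ≈ 163.57 km. ✓

x ≈ 102.0 km, y ≈ -61.5 km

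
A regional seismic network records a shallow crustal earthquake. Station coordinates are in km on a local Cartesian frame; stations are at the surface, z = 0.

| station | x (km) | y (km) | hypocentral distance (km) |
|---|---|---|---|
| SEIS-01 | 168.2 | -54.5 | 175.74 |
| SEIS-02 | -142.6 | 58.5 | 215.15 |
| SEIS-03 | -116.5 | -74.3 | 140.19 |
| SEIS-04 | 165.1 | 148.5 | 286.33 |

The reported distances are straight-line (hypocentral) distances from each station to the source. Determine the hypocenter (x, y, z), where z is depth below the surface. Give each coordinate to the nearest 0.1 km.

Each station gives a sphere (x−x_i)² + (y−y_i)² + z² = d_i² (stations at z=0).
Subtracting the SEIS-01 sphere from SEIS-02 and SEIS-03: z² cancels, leaving linear equations in x and y:
-621.6 x + 226.0 y = -22909.45
-569.4 x − 39.6 y = -937.44
Solving: x ≈ 7.300, y ≈ -81.291 km (keep extra digits for the depth step; rounded: 7.3, -81.3).
Then from the SEIS-01 sphere: z² = 175.74² − (x − 168.2)² − (y + 54.5)² with x = 7.300, y = -81.291, so z ≈ 65.406 ≈ 65.4 km.
Check against SEIS-04 (with the unrounded solution): distance 286.33 ≈ 286.33 km. ✓

(7.3, -81.3, 65.4)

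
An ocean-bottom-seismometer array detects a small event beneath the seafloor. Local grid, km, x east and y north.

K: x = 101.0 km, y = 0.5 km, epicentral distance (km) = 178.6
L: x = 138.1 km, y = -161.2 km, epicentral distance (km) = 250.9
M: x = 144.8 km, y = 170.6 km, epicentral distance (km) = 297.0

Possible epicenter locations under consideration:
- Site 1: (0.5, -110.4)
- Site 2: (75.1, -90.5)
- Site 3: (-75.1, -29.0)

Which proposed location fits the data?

Site 3

For each candidate, compare |candidate − station| to the reported distance:
Site 1: residuals K 28.9, L 104.2, M 18.9 → max 104.2 km
Site 2: residuals K 84.0, L 156.2, M 26.8 → max 156.2 km
Site 3: residuals K 0.0, L 0.0, M 0.0 → max 0.0 km
Only Site 3 has all residuals ≈ 0.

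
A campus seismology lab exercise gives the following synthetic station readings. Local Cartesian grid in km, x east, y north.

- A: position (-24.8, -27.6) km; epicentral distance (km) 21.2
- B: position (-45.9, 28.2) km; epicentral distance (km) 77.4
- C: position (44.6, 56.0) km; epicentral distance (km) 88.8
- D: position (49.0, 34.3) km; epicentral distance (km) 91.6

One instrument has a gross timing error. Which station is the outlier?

C

Solve using three stations at a time. Using A, B, D (subtract circle equations pairwise → linear system) gives (x, y) ≈ (-6.6, -38.5).
Distances from that point to each station vs reported:
  A: calculated 21.2 vs reported 21.2 → residual 0.0 km
  B: calculated 77.4 vs reported 77.4 → residual 0.0 km
  C: calculated 107.5 vs reported 88.8 → residual 18.7 km
  D: calculated 91.6 vs reported 91.6 → residual 0.0 km
A, B, D are mutually consistent (residuals ≈ 0); C is off by 18.7 km.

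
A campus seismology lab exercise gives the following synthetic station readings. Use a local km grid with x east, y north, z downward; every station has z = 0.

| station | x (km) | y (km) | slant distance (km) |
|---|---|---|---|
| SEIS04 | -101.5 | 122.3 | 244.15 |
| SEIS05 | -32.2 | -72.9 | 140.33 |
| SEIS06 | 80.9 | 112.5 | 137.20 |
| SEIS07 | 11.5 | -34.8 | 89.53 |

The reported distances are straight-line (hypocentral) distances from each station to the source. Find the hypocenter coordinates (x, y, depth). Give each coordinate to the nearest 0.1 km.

Each station gives a sphere (x−x_i)² + (y−y_i)² + z² = d_i² (stations at z=0).
Subtracting the SEIS04 sphere from SEIS05 and SEIS06: z² cancels, leaving linear equations in x and y:
138.6 x − 390.4 y = 21008.42
364.8 x − 19.6 y = 34726.90
Solving: x ≈ 94.098, y ≈ -20.406 km (keep extra digits for the depth step; rounded: 94.1, -20.4).
Then from the SEIS04 sphere: z² = 244.15² − (x + 101.5)² − (y − 122.3)² with x = 94.098, y = -20.406, so z ≈ 31.395 ≈ 31.4 km.

(94.1, -20.4, 31.4)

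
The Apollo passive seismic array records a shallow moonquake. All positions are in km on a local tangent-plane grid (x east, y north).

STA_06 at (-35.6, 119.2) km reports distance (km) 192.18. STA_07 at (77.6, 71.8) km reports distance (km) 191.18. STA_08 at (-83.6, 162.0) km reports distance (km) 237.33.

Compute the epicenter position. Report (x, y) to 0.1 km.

x ≈ -47.7 km, y ≈ -72.6 km

Circle about each station: (x + 35.6)² + (y − 119.2)² = 192.18²; (x − 77.6)² + (y − 71.8)² = 191.18²; (x + 83.6)² + (y − 162.0)² = 237.33².
Subtracting the STA_06 equation from the STA_07 and STA_08 equations removes the quadratic terms:
226.4 x − 94.8 y = -3915.64
-96.0 x + 85.6 y = -1635.42
Solving the 2×2 system: x ≈ -47.7, y ≈ -72.6 km.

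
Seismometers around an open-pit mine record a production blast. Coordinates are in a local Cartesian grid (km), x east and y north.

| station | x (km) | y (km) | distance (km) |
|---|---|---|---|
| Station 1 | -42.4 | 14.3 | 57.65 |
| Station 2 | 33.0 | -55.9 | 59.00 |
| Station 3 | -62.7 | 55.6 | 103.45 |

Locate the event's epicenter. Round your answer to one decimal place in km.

Circle about each station: (x + 42.4)² + (y − 14.3)² = 57.65²; (x − 33.0)² + (y + 55.9)² = 59.00²; (x + 62.7)² + (y − 55.6)² = 103.45².
Subtracting the Station 1 equation from the Station 2 and Station 3 equations removes the quadratic terms:
150.8 x − 140.4 y = 2054.08
-40.6 x + 82.6 y = -2357.98
Solving the 2×2 system: x ≈ -23.9, y ≈ -40.3 km.

-23.9 km east, -40.3 km north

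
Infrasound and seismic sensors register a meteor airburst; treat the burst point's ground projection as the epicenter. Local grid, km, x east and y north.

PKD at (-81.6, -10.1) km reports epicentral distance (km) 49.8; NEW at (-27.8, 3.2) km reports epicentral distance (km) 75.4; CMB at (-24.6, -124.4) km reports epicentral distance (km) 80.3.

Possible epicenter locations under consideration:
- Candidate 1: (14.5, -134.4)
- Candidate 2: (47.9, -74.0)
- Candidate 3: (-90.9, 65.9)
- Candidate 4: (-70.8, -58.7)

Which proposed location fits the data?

For each candidate, compare |candidate − station| to the reported distance:
Candidate 1: residuals PKD 107.3, NEW 68.6, CMB 39.9 → max 107.3 km
Candidate 2: residuals PKD 94.6, NEW 32.7, CMB 8.0 → max 94.6 km
Candidate 3: residuals PKD 26.8, NEW 13.6, CMB 121.2 → max 121.2 km
Candidate 4: residuals PKD 0.0, NEW 0.0, CMB 0.0 → max 0.0 km
Only Candidate 4 has all residuals ≈ 0.

Candidate 4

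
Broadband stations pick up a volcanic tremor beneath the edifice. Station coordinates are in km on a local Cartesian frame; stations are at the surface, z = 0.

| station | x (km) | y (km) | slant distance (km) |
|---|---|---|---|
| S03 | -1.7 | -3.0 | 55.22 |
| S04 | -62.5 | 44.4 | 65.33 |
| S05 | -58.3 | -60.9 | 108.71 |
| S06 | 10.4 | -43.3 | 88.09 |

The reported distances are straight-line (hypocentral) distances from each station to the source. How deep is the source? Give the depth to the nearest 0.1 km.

z ≈ 42.6 km

Each station gives a sphere (x−x_i)² + (y−y_i)² + z² = d_i² (stations at z=0).
Subtracting the S03 sphere from S04 and S05: z² cancels, leaving linear equations in x and y:
-121.6 x + 94.8 y = 4646.96
-113.2 x − 115.8 y = -1672.81
Solving: x ≈ -15.296, y ≈ 29.398 km (keep extra digits for the depth step; rounded: -15.3, 29.4).
Then from the S03 sphere: z² = 55.22² − (x + 1.7)² − (y + 3.0)² with x = -15.296, y = 29.398, so z ≈ 42.600 ≈ 42.6 km.
Check against S06 (with the unrounded solution): distance 88.09 ≈ 88.09 km. ✓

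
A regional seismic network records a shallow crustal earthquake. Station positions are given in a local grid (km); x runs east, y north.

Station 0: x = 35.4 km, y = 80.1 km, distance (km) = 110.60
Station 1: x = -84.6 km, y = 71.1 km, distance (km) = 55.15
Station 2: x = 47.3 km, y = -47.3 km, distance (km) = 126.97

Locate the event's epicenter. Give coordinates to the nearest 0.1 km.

(-58.9, 22.3)

Circle about each station: (x − 35.4)² + (y − 80.1)² = 110.60²; (x + 84.6)² + (y − 71.1)² = 55.15²; (x − 47.3)² + (y + 47.3)² = 126.97².
Subtracting the Station 0 equation from the Station 1 and Station 2 equations removes the quadratic terms:
-240.0 x − 18.0 y = 13734.04
23.8 x − 254.8 y = -7083.61
Solving the 2×2 system: x ≈ -58.9, y ≈ 22.3 km.
Check against Station 0 (with the unrounded x, y): √((x − 35.4)²+(y − 80.1)²) = 110.60 ≈ 110.60 km. ✓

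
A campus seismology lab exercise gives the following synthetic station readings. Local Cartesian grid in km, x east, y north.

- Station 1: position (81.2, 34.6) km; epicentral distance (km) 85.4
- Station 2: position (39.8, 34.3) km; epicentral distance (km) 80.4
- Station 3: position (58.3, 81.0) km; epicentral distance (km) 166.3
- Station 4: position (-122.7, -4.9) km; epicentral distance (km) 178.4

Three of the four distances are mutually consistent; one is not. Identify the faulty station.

Station 3

Solve using three stations at a time. Using Station 1, Station 2, Station 4 (subtract circle equations pairwise → linear system) gives (x, y) ≈ (51.1, -45.3).
Distances from that point to each station vs reported:
  Station 1: calculated 85.4 vs reported 85.4 → residual 0.0 km
  Station 2: calculated 80.4 vs reported 80.4 → residual 0.0 km
  Station 3: calculated 126.5 vs reported 166.3 → residual 39.8 km
  Station 4: calculated 178.4 vs reported 178.4 → residual 0.0 km
Station 1, Station 2, Station 4 are mutually consistent (residuals ≈ 0); Station 3 is off by 39.8 km.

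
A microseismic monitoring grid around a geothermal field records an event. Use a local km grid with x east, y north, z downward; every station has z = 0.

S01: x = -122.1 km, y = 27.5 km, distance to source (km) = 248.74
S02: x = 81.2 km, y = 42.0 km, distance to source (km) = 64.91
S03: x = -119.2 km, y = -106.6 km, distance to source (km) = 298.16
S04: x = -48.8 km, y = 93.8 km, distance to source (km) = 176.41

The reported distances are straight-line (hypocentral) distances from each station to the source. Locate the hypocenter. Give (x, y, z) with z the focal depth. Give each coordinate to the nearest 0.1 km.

Each station gives a sphere (x−x_i)² + (y−y_i)² + z² = d_i² (stations at z=0).
Subtracting the S01 sphere from S02 and S03: z² cancels, leaving linear equations in x and y:
406.6 x + 29.0 y = 50351.06
5.8 x − 268.2 y = -17120.26
Solving: x ≈ 119.098, y ≈ 66.409 km (keep extra digits for the depth step; rounded: 119.1, 66.4).
Then from the S01 sphere: z² = 248.74² − (x + 122.1)² − (y − 27.5)² with x = 119.098, y = 66.409, so z ≈ 46.703 ≈ 46.7 km.

(119.1, 66.4, 46.7)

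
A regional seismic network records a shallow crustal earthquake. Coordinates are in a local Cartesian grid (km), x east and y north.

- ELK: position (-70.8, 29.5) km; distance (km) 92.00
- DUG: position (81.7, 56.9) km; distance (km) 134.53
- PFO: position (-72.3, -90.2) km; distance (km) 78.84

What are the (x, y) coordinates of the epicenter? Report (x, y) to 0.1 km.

-11.1 km east, -40.5 km north

Circle about each station: (x + 70.8)² + (y − 29.5)² = 92.00²; (x − 81.7)² + (y − 56.9)² = 134.53²; (x + 72.3)² + (y + 90.2)² = 78.84².
Subtracting pairs of circle equations eliminates x²+y² and gives linear equations (the radical axes):
305.0 x + 54.8 y = -5604.71
-3.0 x − 239.4 y = 9728.69
Solving the 2×2 system: x ≈ -11.1, y ≈ -40.5 km.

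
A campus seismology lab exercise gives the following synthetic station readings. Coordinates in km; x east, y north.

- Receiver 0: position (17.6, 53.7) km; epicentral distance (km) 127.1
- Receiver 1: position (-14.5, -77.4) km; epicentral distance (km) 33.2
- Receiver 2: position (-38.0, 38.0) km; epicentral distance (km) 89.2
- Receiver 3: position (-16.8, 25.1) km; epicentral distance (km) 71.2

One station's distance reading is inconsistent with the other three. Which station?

Solve using three stations at a time. Using Receiver 1, Receiver 2, Receiver 3 (subtract circle equations pairwise → linear system) gives (x, y) ≈ (-6.1, -45.3).
Distances from that point to each station vs reported:
  Receiver 0: calculated 101.8 vs reported 127.1 → residual 25.3 km
  Receiver 1: calculated 33.2 vs reported 33.2 → residual 0.0 km
  Receiver 2: calculated 89.2 vs reported 89.2 → residual 0.0 km
  Receiver 3: calculated 71.2 vs reported 71.2 → residual 0.0 km
Receiver 1, Receiver 2, Receiver 3 are mutually consistent (residuals ≈ 0); Receiver 0 is off by 25.3 km.

Receiver 0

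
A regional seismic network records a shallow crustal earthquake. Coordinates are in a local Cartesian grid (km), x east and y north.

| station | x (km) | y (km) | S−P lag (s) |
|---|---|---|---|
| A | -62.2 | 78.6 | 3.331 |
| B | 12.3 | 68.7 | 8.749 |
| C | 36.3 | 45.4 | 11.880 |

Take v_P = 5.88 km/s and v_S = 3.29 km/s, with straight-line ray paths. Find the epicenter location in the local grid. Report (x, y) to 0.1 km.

-51.8 km east, 56.0 km north

Distance from S−P lag: d = Δt · v_P v_S / (v_P − v_S) = Δt · (5.88·3.29)/(5.88−3.29) ≈ 7.4692·Δt.
So d_A = 24.88, d_B = 65.35, d_C = 88.73 km.
Circle about each station: (x + 62.2)² + (y − 78.6)² = 24.88²; (x − 12.3)² + (y − 68.7)² = 65.35²; (x − 36.3)² + (y − 45.4)² = 88.73².
Subtracting the A equation from the B and C equations removes the quadratic terms:
149.0 x − 19.8 y = -8827.43
197.0 x − 66.4 y = -13921.95
Solving the 2×2 system: x ≈ -51.8, y ≈ 56.0 km.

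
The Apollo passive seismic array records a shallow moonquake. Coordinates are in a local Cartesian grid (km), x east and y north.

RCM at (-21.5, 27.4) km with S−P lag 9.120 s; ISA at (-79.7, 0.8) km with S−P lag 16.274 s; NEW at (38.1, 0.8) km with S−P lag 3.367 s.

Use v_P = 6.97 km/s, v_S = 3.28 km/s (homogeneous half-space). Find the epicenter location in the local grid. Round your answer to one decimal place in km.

x ≈ 20.5 km, y ≈ -10.4 km

Distance from S−P lag: d = Δt · v_P v_S / (v_P − v_S) = Δt · (6.97·3.28)/(6.97−3.28) ≈ 6.1956·Δt.
So d_RCM = 56.50, d_ISA = 100.83, d_NEW = 20.86 km.
Circle about each station: (x + 21.5)² + (y − 27.4)² = 56.50²; (x + 79.7)² + (y − 0.8)² = 100.83²; (x − 38.1)² + (y − 0.8)² = 20.86².
Subtracting the RCM equation from the ISA and NEW equations removes the quadratic terms:
-116.4 x − 53.2 y = -1834.72
119.2 x − 53.2 y = 2996.35
Solving the 2×2 system: x ≈ 20.5, y ≈ -10.4 km.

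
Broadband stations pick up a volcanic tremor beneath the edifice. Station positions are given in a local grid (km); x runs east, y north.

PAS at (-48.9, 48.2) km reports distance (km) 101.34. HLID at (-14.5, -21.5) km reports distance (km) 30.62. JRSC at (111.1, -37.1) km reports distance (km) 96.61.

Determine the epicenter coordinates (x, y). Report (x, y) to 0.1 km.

Circle about each station: (x + 48.9)² + (y − 48.2)² = 101.34²; (x + 14.5)² + (y + 21.5)² = 30.62²; (x − 111.1)² + (y + 37.1)² = 96.61².
Subtracting the PAS equation from the HLID and JRSC equations removes the quadratic terms:
68.8 x − 139.4 y = 5290.26
320.0 x − 170.6 y = 9941.47
Solving the 2×2 system: x ≈ 14.7, y ≈ -30.7 km.

x ≈ 14.7 km, y ≈ -30.7 km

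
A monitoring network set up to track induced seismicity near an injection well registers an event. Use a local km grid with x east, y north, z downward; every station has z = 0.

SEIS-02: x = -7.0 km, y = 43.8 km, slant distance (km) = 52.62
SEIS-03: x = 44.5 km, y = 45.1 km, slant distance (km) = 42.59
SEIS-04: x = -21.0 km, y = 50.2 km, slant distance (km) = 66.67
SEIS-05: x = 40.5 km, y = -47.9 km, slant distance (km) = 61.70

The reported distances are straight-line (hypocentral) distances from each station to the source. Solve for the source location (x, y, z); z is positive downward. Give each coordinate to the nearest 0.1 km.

Each station gives a sphere (x−x_i)² + (y−y_i)² + z² = d_i² (stations at z=0).
Subtracting the SEIS-02 sphere from SEIS-03 and SEIS-04: z² cancels, leaving linear equations in x and y:
103.0 x + 2.6 y = 3001.78
-28.0 x + 12.8 y = -682.42
Solving: x ≈ 28.894, y ≈ 9.891 km (keep extra digits for the depth step; rounded: 28.9, 9.9).
Then from the SEIS-02 sphere: z² = 52.62² − (x + 7.0)² − (y − 43.8)² with x = 28.894, y = 9.891, so z ≈ 18.184 ≈ 18.2 km.
Check against SEIS-05 (with the unrounded solution): distance 61.69 ≈ 61.70 km. ✓

x ≈ 28.9 km, y ≈ 9.9 km, depth ≈ 18.2 km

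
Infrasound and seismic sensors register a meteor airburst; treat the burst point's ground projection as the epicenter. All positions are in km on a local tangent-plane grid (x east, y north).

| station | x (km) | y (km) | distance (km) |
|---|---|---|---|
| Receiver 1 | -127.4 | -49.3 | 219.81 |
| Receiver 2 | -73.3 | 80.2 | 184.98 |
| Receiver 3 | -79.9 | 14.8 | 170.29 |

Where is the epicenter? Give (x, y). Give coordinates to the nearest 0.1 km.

88.7 km east, -9.1 km north

Circle about each station: (x + 127.4)² + (y + 49.3)² = 219.81²; (x + 73.3)² + (y − 80.2)² = 184.98²; (x + 79.9)² + (y − 14.8)² = 170.29².
Subtracting the Receiver 1 equation from the Receiver 2 and Receiver 3 equations removes the quadratic terms:
108.2 x + 259.0 y = 7242.52
95.0 x + 128.2 y = 7259.55
Solving the 2×2 system: x ≈ 88.7, y ≈ -9.1 km.
Check against Receiver 1 (with the unrounded x, y): √((x + 127.4)²+(y + 49.3)²) = 219.78 ≈ 219.81 km. ✓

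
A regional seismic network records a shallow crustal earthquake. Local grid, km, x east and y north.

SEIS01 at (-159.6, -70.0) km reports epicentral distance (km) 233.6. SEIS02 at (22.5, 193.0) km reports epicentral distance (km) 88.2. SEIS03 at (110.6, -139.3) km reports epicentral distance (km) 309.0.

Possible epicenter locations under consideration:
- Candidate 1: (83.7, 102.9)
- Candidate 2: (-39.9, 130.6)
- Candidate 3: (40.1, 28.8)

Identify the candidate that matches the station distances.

Candidate 2

For each candidate, compare |candidate − station| to the reported distance:
Candidate 1: residuals SEIS01 64.9, SEIS02 20.7, SEIS03 65.3 → max 65.3 km
Candidate 2: residuals SEIS01 0.0, SEIS02 0.0, SEIS03 0.0 → max 0.0 km
Candidate 3: residuals SEIS01 10.8, SEIS02 76.9, SEIS03 126.7 → max 126.7 km
Only Candidate 2 has all residuals ≈ 0.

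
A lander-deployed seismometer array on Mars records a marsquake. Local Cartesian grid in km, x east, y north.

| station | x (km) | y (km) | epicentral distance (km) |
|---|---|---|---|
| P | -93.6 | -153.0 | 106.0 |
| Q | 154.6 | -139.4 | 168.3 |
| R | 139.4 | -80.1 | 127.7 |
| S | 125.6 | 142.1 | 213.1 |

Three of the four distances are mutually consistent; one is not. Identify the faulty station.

Solve using three stations at a time. Using Q, R, S (subtract circle equations pairwise → linear system) gives (x, y) ≈ (17.4, -41.6).
Distances from that point to each station vs reported:
  P: calculated 157.2 vs reported 106.0 → residual 51.2 km
  Q: calculated 168.5 vs reported 168.3 → residual 0.2 km
  R: calculated 127.9 vs reported 127.7 → residual 0.2 km
  S: calculated 213.2 vs reported 213.1 → residual 0.1 km
Q, R, S are mutually consistent (residuals ≈ 0); P is off by 51.2 km.

P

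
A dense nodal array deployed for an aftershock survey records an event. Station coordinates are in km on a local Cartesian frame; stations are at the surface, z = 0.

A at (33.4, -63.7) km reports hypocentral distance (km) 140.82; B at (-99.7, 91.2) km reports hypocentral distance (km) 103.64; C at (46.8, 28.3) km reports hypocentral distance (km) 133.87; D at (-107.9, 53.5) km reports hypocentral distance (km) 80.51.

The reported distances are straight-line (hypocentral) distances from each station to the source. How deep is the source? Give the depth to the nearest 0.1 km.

Each station gives a sphere (x−x_i)² + (y−y_i)² + z² = d_i² (stations at z=0).
Subtracting the A sphere from B and C: z² cancels, leaving linear equations in x and y:
-266.2 x + 309.8 y = 22173.30
26.8 x + 184.0 y = -273.02
Solving: x ≈ -72.699, y ≈ 9.105 km (keep extra digits for the depth step; rounded: -72.7, 9.1).
Then from the A sphere: z² = 140.82² − (x − 33.4)² − (y + 63.7)² with x = -72.699, y = 9.105, so z ≈ 57.208 ≈ 57.2 km.
Check against D (with the unrounded solution): distance 80.51 ≈ 80.51 km. ✓

z ≈ 57.2 km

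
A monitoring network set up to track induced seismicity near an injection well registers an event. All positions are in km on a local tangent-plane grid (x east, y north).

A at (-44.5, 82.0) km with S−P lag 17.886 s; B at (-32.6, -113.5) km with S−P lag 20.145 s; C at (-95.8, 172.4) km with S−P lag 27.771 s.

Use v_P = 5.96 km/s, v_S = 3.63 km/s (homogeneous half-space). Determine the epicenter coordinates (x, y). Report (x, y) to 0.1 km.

106.1 km east, 12.0 km north

Distance from S−P lag: d = Δt · v_P v_S / (v_P − v_S) = Δt · (5.96·3.63)/(5.96−3.63) ≈ 9.2853·Δt.
So d_A = 166.08, d_B = 187.05, d_C = 257.86 km.
Circle about each station: (x + 44.5)² + (y − 82.0)² = 166.08²; (x + 32.6)² + (y + 113.5)² = 187.05²; (x + 95.8)² + (y − 172.4)² = 257.86².
Subtracting pairs of circle equations eliminates x²+y² and gives linear equations (the radical axes):
23.8 x − 391.0 y = -2164.38
-102.6 x + 180.8 y = -8714.06
Solving the 2×2 system: x ≈ 106.1, y ≈ 12.0 km.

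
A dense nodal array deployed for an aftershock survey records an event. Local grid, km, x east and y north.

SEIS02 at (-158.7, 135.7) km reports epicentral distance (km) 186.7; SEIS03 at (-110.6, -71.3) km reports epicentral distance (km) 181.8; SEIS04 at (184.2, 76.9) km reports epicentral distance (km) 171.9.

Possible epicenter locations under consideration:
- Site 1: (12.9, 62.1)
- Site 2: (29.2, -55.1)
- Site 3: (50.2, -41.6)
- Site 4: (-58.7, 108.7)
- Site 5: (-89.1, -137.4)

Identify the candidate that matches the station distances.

Site 1

For each candidate, compare |candidate − station| to the reported distance:
Site 1: residuals SEIS02 0.0, SEIS03 0.0, SEIS04 0.0 → max 0.0 km
Site 2: residuals SEIS02 81.1, SEIS03 41.1, SEIS04 31.7 → max 81.1 km
Site 3: residuals SEIS02 87.3, SEIS03 18.3, SEIS04 7.0 → max 87.3 km
Site 4: residuals SEIS02 83.1, SEIS03 5.5, SEIS04 73.1 → max 83.1 km
Site 5: residuals SEIS02 95.1, SEIS03 112.3, SEIS04 175.4 → max 175.4 km
Only Site 1 has all residuals ≈ 0.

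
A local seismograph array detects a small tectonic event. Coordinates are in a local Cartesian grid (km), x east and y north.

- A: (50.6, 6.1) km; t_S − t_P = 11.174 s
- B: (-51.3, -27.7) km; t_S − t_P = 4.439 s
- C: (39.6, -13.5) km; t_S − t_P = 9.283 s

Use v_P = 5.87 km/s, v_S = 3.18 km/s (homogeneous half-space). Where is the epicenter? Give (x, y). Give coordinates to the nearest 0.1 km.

Distance from S−P lag: d = Δt · v_P v_S / (v_P − v_S) = Δt · (5.87·3.18)/(5.87−3.18) ≈ 6.9393·Δt.
So d_A = 77.54, d_B = 30.80, d_C = 64.42 km.
Circle about each station: (x − 50.6)² + (y − 6.1)² = 77.54²; (x + 51.3)² + (y + 27.7)² = 30.80²; (x − 39.6)² + (y + 13.5)² = 64.42².
Subtracting pairs of circle equations eliminates x²+y² and gives linear equations (the radical axes):
-203.8 x − 67.6 y = 5865.22
-22.0 x − 39.2 y = 1015.36
Solving the 2×2 system: x ≈ -24.8, y ≈ -12.0 km.
Check against A (with the unrounded x, y): √((x − 50.6)²+(y − 6.1)²) = 77.54 ≈ 77.54 km. ✓

-24.8 km east, -12.0 km north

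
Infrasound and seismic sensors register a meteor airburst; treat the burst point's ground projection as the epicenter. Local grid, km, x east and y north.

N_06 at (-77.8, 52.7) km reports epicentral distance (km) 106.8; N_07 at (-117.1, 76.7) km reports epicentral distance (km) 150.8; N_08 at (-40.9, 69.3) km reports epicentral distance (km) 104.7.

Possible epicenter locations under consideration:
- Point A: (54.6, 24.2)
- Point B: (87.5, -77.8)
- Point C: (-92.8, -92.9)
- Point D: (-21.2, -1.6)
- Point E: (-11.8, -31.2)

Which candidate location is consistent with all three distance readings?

For each candidate, compare |candidate − station| to the reported distance:
Point A: residuals N_06 28.6, N_07 28.7, N_08 0.9 → max 28.7 km
Point B: residuals N_06 103.8, N_07 105.6, N_08 90.6 → max 105.6 km
Point C: residuals N_06 39.6, N_07 20.5, N_08 65.6 → max 65.6 km
Point D: residuals N_06 28.4, N_07 27.0, N_08 31.1 → max 31.1 km
Point E: residuals N_06 0.1, N_07 0.0, N_08 0.1 → max 0.1 km
Only Point E has all residuals ≈ 0.

Point E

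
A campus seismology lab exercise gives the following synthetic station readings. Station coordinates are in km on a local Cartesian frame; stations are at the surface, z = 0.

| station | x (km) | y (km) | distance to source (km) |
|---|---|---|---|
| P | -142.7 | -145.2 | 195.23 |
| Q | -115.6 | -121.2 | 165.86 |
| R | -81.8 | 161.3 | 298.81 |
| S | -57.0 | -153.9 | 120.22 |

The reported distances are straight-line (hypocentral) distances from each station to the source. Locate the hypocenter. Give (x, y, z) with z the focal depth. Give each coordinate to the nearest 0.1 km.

Each station gives a sphere (x−x_i)² + (y−y_i)² + z² = d_i² (stations at z=0).
Subtracting the P sphere from Q and R: z² cancels, leaving linear equations in x and y:
54.2 x + 48.0 y = -2788.32
121.8 x + 613.0 y = -59910.06
Solving: x ≈ 42.605, y ≈ -106.198 km (keep extra digits for the depth step; rounded: 42.6, -106.2).
Then from the P sphere: z² = 195.23² − (x + 142.7)² − (y + 145.2)² with x = 42.605, y = -106.198, so z ≈ 47.494 ≈ 47.5 km.

x ≈ 42.6 km, y ≈ -106.2 km, depth ≈ 47.5 km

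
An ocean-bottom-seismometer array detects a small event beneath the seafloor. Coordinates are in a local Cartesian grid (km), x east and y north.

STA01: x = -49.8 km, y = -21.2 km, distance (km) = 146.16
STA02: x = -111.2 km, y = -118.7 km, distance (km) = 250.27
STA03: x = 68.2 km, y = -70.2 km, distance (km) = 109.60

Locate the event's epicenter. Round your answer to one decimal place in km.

Circle about each station: (x + 49.8)² + (y + 21.2)² = 146.16²; (x + 111.2)² + (y + 118.7)² = 250.27²; (x − 68.2)² + (y + 70.2)² = 109.60².
Subtracting the STA01 equation from the STA02 and STA03 equations removes the quadratic terms:
-122.8 x − 195.0 y = -17746.68
236.0 x − 98.0 y = 16000.39
Solving the 2×2 system: x ≈ 83.7, y ≈ 38.3 km.

(83.7, 38.3)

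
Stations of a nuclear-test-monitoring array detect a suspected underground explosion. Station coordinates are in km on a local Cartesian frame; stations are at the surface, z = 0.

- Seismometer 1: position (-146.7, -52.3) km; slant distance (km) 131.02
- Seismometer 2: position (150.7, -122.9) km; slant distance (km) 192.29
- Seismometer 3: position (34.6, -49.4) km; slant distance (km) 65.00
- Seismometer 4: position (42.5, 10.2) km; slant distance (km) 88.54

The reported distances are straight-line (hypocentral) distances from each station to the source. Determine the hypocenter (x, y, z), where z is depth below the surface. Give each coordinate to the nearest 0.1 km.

(-20.5, -42.1, 33.7)

Each station gives a sphere (x−x_i)² + (y−y_i)² + z² = d_i² (stations at z=0).
Subtracting the Seismometer 1 sphere from Seismometer 2 and Seismometer 3: z² cancels, leaving linear equations in x and y:
594.8 x − 141.2 y = -6250.48
362.6 x + 5.8 y = -7677.42
Solving: x ≈ -20.500, y ≈ -42.089 km (keep extra digits for the depth step; rounded: -20.5, -42.1).
Then from the Seismometer 1 sphere: z² = 131.02² − (x + 146.7)² − (y + 52.3)² with x = -20.500, y = -42.089, so z ≈ 33.698 ≈ 33.7 km.
Check against Seismometer 4 (with the unrounded solution): distance 88.54 ≈ 88.54 km. ✓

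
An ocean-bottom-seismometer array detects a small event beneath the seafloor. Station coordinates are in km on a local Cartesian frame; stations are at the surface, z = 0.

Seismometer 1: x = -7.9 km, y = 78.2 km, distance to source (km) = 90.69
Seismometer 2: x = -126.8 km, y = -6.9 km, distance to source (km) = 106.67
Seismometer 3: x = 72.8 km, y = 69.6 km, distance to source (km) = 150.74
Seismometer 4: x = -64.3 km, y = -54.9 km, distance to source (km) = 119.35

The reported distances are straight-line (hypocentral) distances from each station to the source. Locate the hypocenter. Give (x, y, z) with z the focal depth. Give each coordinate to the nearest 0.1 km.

Each station gives a sphere (x−x_i)² + (y−y_i)² + z² = d_i² (stations at z=0).
Subtracting the Seismometer 1 sphere from Seismometer 2 and Seismometer 3: z² cancels, leaving linear equations in x and y:
-237.8 x − 170.2 y = 6794.39
161.4 x − 17.2 y = -10531.52
Solving: x ≈ -60.498, y ≈ 44.606 km (keep extra digits for the depth step; rounded: -60.5, 44.6).
Then from the Seismometer 1 sphere: z² = 90.69² − (x + 7.9)² − (y − 78.2)² with x = -60.498, y = 44.606, so z ≈ 65.799 ≈ 65.8 km.
Check against Seismometer 4 (with the unrounded solution): distance 119.35 ≈ 119.35 km. ✓

(-60.5, 44.6, 65.8)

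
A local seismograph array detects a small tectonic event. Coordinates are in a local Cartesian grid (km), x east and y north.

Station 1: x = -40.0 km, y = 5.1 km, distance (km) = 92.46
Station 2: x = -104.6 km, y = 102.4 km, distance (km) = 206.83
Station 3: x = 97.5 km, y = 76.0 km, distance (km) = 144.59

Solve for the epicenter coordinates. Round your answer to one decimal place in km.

x ≈ 32.0 km, y ≈ -52.9 km

Circle about each station: (x + 40.0)² + (y − 5.1)² = 92.46²; (x + 104.6)² + (y − 102.4)² = 206.83²; (x − 97.5)² + (y − 76.0)² = 144.59².
Subtracting pairs of circle equations eliminates x²+y² and gives linear equations (the radical axes):
-129.2 x + 194.6 y = -14428.89
275.0 x + 141.8 y = 1298.82
Solving the 2×2 system: x ≈ 32.0, y ≈ -52.9 km.
Check against Station 1 (with the unrounded x, y): √((x + 40.0)²+(y − 5.1)²) = 92.46 ≈ 92.46 km. ✓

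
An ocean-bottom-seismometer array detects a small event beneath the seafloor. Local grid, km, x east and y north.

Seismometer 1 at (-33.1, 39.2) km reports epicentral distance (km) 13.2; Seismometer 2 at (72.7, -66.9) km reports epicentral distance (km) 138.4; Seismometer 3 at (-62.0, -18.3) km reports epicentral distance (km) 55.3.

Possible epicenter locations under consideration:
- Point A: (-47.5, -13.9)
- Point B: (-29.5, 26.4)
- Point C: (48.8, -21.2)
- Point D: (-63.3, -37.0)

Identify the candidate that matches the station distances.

Point B

For each candidate, compare |candidate − station| to the reported distance:
Point A: residuals Seismometer 1 41.8, Seismometer 2 7.0, Seismometer 3 40.1 → max 41.8 km
Point B: residuals Seismometer 1 0.1, Seismometer 2 0.0, Seismometer 3 0.0 → max 0.1 km
Point C: residuals Seismometer 1 88.6, Seismometer 2 86.8, Seismometer 3 55.5 → max 88.6 km
Point D: residuals Seismometer 1 68.8, Seismometer 2 0.8, Seismometer 3 36.6 → max 68.8 km
Only Point B has all residuals ≈ 0.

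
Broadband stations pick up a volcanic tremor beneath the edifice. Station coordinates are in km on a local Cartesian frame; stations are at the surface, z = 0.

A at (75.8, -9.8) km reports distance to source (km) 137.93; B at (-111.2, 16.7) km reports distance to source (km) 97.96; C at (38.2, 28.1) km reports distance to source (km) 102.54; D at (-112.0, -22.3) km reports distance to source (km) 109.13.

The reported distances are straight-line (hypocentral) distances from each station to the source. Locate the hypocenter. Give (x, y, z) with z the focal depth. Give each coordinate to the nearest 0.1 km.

x ≈ -39.8 km, y ≈ 25.4 km, depth ≈ 66.5 km

Each station gives a sphere (x−x_i)² + (y−y_i)² + z² = d_i² (stations at z=0).
Subtracting the A sphere from B and C: z² cancels, leaving linear equations in x and y:
-374.0 x + 53.0 y = 16231.17
-75.2 x + 75.8 y = 4917.40
Solving: x ≈ -39.801, y ≈ 25.387 km (keep extra digits for the depth step; rounded: -39.8, 25.4).
Then from the A sphere: z² = 137.93² − (x − 75.8)² − (y + 9.8)² with x = -39.801, y = 25.387, so z ≈ 66.505 ≈ 66.5 km.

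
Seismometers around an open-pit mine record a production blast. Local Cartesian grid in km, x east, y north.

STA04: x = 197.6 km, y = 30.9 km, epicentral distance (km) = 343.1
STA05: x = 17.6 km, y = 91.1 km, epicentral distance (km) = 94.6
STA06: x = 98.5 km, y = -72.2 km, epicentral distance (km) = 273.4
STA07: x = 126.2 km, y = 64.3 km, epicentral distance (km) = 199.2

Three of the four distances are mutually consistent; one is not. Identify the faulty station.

Solve using three stations at a time. Using STA05, STA06, STA07 (subtract circle equations pairwise → linear system) gives (x, y) ≈ (-49.9, 157.4).
Distances from that point to each station vs reported:
  STA04: calculated 278.0 vs reported 343.1 → residual 65.1 km
  STA05: calculated 94.6 vs reported 94.6 → residual 0.0 km
  STA06: calculated 273.4 vs reported 273.4 → residual 0.0 km
  STA07: calculated 199.2 vs reported 199.2 → residual 0.0 km
STA05, STA06, STA07 are mutually consistent (residuals ≈ 0); STA04 is off by 65.1 km.

STA04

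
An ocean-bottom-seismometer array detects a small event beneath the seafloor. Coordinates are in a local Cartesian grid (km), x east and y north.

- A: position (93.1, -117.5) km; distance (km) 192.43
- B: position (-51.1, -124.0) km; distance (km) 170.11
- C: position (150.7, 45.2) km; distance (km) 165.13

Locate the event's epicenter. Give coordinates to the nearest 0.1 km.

(-14.4, 42.1)

Circle about each station: (x − 93.1)² + (y + 117.5)² = 192.43²; (x + 51.1)² + (y + 124.0)² = 170.11²; (x − 150.7)² + (y − 45.2)² = 165.13².
Subtracting pairs of circle equations eliminates x²+y² and gives linear equations (the radical axes):
-288.4 x − 13.0 y = 3605.24
115.2 x + 325.4 y = 12041.06
Solving the 2×2 system: x ≈ -14.4, y ≈ 42.1 km.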